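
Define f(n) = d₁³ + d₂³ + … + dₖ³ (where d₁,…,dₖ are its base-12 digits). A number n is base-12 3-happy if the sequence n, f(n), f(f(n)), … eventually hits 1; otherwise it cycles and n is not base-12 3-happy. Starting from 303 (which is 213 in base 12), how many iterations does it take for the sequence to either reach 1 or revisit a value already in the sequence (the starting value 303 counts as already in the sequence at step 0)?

14

303 = (2,1,3)_12 → 36
36 = (3,0)_12 → 27
27 = (2,3)_12 → 35
35 = (2,11)_12 → 1339
1339 = (9,3,7)_12 → 1099
1099 = (7,7,7)_12 → 1029
1029 = (7,1,9)_12 → 1073
1073 = (7,5,5)_12 → 593
593 = (4,1,5)_12 → 190
190 = (1,3,10)_12 → 1028
1028 = (7,1,8)_12 → 856
856 = (5,11,4)_12 → 1520
1520 = (10,6,8)_12 → 1728
1728 = (1,0,0,0)_12 → 1  — reached 1.
That took 14 steps.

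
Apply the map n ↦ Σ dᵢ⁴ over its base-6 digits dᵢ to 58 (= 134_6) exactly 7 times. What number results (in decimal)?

963

58 = (1,3,4)_6 → 1⁴ + 3⁴ + 4⁴ = 1 + 81 + 256 = 338
338 = (1,3,2,2)_6 → 1⁴ + 3⁴ + 2⁴ + 2⁴ = 1 + 81 + 16 + 16 = 114
114 = (3,1,0)_6 → 3⁴ + 1⁴ + 0⁴ = 81 + 1 + 0 = 82
82 = (2,1,4)_6 → 2⁴ + 1⁴ + 4⁴ = 16 + 1 + 256 = 273
273 = (1,1,3,3)_6 → 1⁴ + 1⁴ + 3⁴ + 3⁴ = 1 + 1 + 81 + 81 = 164
164 = (4,3,2)_6 → 4⁴ + 3⁴ + 2⁴ = 256 + 81 + 16 = 353
353 = (1,3,4,5)_6 → 1⁴ + 3⁴ + 4⁴ + 5⁴ = 1 + 81 + 256 + 625 = 963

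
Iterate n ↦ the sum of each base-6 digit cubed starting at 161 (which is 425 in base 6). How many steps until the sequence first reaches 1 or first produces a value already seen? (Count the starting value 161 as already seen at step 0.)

7

161 = (4,2,5)_6 → 4³ + 2³ + 5³ = 64 + 8 + 125 = 197
197 = (5,2,5)_6 → 5³ + 2³ + 5³ = 125 + 8 + 125 = 258
258 = (1,1,1,0)_6 → 1³ + 1³ + 1³ + 0³ = 1 + 1 + 1 + 0 = 3
3 = (3)_6 → 3³ = 27
27 = (4,3)_6 → 4³ + 3³ = 64 + 27 = 91
91 = (2,3,1)_6 → 2³ + 3³ + 1³ = 8 + 27 + 1 = 36
36 = (1,0,0)_6 → 1³ + 0³ + 0³ = 1 + 0 + 0 = 1  — reached 1.
That took 7 steps.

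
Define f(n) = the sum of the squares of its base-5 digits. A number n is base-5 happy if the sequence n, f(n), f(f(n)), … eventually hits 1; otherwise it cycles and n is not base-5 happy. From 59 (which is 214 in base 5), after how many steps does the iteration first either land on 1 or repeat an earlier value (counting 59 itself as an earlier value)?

59 = (2,1,4)_5 → 2² + 1² + 4² = 21
21 = (4,1)_5 → 4² + 1² = 17
17 = (3,2)_5 → 3² + 2² = 13
13 = (2,3)_5 → 2² + 3² = 13  — 13 repeats.
That took 4 steps.

4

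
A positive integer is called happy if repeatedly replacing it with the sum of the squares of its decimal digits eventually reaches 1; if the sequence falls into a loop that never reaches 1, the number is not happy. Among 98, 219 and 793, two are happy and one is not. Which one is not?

98

98: 98 → 145 → 42 → 20 → 4 → 16 → 37 → 58 → 89 → 145  — repeats 145 (not happy)
219: 219 → 86 → 100 → 1  — reaches 1 (happy)
793: 793 → 139 → 91 → 82 → 68 → 100 → 1  — reaches 1 (happy)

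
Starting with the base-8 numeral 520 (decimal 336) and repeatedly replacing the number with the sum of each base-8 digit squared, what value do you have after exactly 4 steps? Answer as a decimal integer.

20

336 = (5,2,0)_8 → 5² + 2² + 0² = 29
29 = (3,5)_8 → 3² + 5² = 34
34 = (4,2)_8 → 4² + 2² = 20
20 = (2,4)_8 → 2² + 4² = 20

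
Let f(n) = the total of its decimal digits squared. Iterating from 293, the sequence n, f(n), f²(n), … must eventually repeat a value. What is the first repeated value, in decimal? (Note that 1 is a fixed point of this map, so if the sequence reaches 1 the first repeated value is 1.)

293 → 2² + 9² + 3² = 94
94 → 9² + 4² = 97
97 → 9² + 7² = 130
130 → 1² + 3² + 0² = 10
10 → 1² + 0² = 1  — reached the fixed point 1.
1 → 1, so 1 is the first repeated value.

1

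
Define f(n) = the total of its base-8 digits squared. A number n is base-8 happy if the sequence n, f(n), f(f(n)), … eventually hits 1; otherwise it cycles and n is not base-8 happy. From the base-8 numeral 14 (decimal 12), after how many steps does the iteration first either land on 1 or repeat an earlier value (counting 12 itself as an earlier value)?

12 = (1,4)_8 → 1² + 4² = 1 + 16 = 17
17 = (2,1)_8 → 2² + 1² = 4 + 1 = 5
5 = (5)_8 → 5² = 25
25 = (3,1)_8 → 3² + 1² = 9 + 1 = 10
10 = (1,2)_8 → 1² + 2² = 1 + 4 = 5  — 5 repeats.
That took 5 steps.

5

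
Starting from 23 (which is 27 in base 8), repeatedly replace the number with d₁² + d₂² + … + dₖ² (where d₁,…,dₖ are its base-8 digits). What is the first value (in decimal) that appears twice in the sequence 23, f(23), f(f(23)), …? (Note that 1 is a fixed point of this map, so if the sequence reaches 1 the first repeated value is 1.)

23 = (2,7)_8 → 2² + 7² = 53
53 = (6,5)_8 → 6² + 5² = 61
61 = (7,5)_8 → 7² + 5² = 74
74 = (1,1,2)_8 → 1² + 1² + 2² = 6
6 = (6)_8 → 6² = 36
36 = (4,4)_8 → 4² + 4² = 32
32 = (4,0)_8 → 4² + 0² = 16
16 = (2,0)_8 → 2² + 0² = 4
4 = (4)_8 → 4² = 16  — 16 already appeared earlier.

16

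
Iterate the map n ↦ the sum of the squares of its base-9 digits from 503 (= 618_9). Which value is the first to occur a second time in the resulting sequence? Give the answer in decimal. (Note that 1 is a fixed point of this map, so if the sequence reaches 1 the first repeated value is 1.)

503 = (6,1,8)_9 → 6² + 1² + 8² = 36 + 1 + 64 = 101
101 = (1,2,2)_9 → 1² + 2² + 2² = 1 + 4 + 4 = 9
9 = (1,0)_9 → 1² + 0² = 1 + 0 = 1  — reached the fixed point 1.
1 → 1, so 1 is the first repeated value.

1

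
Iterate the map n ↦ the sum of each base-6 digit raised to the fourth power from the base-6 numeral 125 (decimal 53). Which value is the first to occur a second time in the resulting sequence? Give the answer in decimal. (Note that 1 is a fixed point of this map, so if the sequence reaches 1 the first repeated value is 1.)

1251

53 = (1,2,5)_6 → 1⁴ + 2⁴ + 5⁴ = 1 + 16 + 625 = 642
642 = (2,5,5,0)_6 → 2⁴ + 5⁴ + 5⁴ + 0⁴ = 16 + 625 + 625 + 0 = 1266
1266 = (5,5,1,0)_6 → 5⁴ + 5⁴ + 1⁴ + 0⁴ = 625 + 625 + 1 + 0 = 1251
1251 = (5,4,4,3)_6 → 5⁴ + 4⁴ + 4⁴ + 3⁴ = 625 + 256 + 256 + 81 = 1218
1218 = (5,3,5,0)_6 → 5⁴ + 3⁴ + 5⁴ + 0⁴ = 625 + 81 + 625 + 0 = 1331
1331 = (1,0,0,5,5)_6 → 1⁴ + 0⁴ + 0⁴ + 5⁴ + 5⁴ = 1 + 0 + 0 + 625 + 625 = 1251  — 1251 already appeared earlier.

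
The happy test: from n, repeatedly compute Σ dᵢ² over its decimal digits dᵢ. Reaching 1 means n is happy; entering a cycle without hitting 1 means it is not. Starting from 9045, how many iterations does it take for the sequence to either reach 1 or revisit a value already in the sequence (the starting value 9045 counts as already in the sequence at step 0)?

9045 → 9² + 0² + 4² + 5² = 122
122 → 1² + 2² + 2² = 9
9 → 9² = 81
81 → 8² + 1² = 65
65 → 6² + 5² = 61
61 → 6² + 1² = 37
37 → 3² + 7² = 58
58 → 5² + 8² = 89
89 → 8² + 9² = 145
145 → 1² + 4² + 5² = 42
42 → 4² + 2² = 20
20 → 2² + 0² = 4
4 → 4² = 16
16 → 1² + 6² = 37  — 37 repeats.
That took 14 steps.

14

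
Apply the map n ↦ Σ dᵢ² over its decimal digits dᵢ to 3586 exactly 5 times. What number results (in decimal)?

3586 → 3² + 5² + 8² + 6² = 9 + 25 + 64 + 36 = 134
134 → 1² + 3² + 4² = 1 + 9 + 16 = 26
26 → 2² + 6² = 4 + 36 = 40
40 → 4² + 0² = 16 + 0 = 16
16 → 1² + 6² = 1 + 36 = 37

37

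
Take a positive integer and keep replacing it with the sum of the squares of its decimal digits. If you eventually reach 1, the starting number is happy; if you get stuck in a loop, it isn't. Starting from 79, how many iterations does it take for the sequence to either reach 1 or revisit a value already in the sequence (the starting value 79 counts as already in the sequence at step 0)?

3

79 → 7² + 9² = 130
130 → 1² + 3² + 0² = 10
10 → 1² + 0² = 1  — reached 1.
That took 3 steps.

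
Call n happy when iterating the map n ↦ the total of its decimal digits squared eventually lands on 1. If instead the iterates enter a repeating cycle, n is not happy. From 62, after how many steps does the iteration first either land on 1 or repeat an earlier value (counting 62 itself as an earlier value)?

10

62 → 6² + 2² = 40
40 → 4² + 0² = 16
16 → 1² + 6² = 37
37 → 3² + 7² = 58
58 → 5² + 8² = 89
89 → 8² + 9² = 145
145 → 1² + 4² + 5² = 42
42 → 4² + 2² = 20
20 → 2² + 0² = 4
4 → 4² = 16  — 16 repeats.
That took 10 steps.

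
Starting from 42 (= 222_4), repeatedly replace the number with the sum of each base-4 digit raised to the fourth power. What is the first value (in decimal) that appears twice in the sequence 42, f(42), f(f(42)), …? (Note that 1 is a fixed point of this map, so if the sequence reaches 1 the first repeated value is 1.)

42 = (2,2,2)_4 → 2⁴ + 2⁴ + 2⁴ = 16 + 16 + 16 = 48
48 = (3,0,0)_4 → 3⁴ + 0⁴ + 0⁴ = 81 + 0 + 0 = 81
81 = (1,1,0,1)_4 → 1⁴ + 1⁴ + 0⁴ + 1⁴ = 1 + 1 + 0 + 1 = 3
3 = (3)_4 → 3⁴ = 81  — 81 already appeared earlier.

81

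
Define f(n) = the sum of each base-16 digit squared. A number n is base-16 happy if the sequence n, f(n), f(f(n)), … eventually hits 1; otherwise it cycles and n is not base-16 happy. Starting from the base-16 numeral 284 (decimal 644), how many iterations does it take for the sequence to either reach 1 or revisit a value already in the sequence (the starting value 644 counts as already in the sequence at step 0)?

644 = (2,8,4)_16 → 84
84 = (5,4)_16 → 41
41 = (2,9)_16 → 85
85 = (5,5)_16 → 50
50 = (3,2)_16 → 13
13 = (13)_16 → 169
169 = (10,9)_16 → 181
181 = (11,5)_16 → 146
146 = (9,2)_16 → 85  — 85 repeats.
That took 9 steps.

9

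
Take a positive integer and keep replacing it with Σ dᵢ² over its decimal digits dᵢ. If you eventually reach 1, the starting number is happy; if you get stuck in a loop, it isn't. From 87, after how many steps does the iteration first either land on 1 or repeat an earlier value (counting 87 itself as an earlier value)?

87 → 8² + 7² = 64 + 49 = 113
113 → 1² + 1² + 3² = 1 + 1 + 9 = 11
11 → 1² + 1² = 1 + 1 = 2
2 → 2² = 4
4 → 4² = 16
16 → 1² + 6² = 1 + 36 = 37
37 → 3² + 7² = 9 + 49 = 58
58 → 5² + 8² = 25 + 64 = 89
89 → 8² + 9² = 64 + 81 = 145
145 → 1² + 4² + 5² = 1 + 16 + 25 = 42
42 → 4² + 2² = 16 + 4 = 20
20 → 2² + 0² = 4 + 0 = 4  — 4 repeats.
That took 12 steps.

12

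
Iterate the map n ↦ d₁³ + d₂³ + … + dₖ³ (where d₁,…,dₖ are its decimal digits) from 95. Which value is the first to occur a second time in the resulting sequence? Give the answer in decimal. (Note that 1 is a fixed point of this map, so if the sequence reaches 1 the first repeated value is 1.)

371

95 → 9³ + 5³ = 729 + 125 = 854
854 → 8³ + 5³ + 4³ = 512 + 125 + 64 = 701
701 → 7³ + 0³ + 1³ = 343 + 0 + 1 = 344
344 → 3³ + 4³ + 4³ = 27 + 64 + 64 = 155
155 → 1³ + 5³ + 5³ = 1 + 125 + 125 = 251
251 → 2³ + 5³ + 1³ = 8 + 125 + 1 = 134
134 → 1³ + 3³ + 4³ = 1 + 27 + 64 = 92
92 → 9³ + 2³ = 729 + 8 = 737
737 → 7³ + 3³ + 7³ = 343 + 27 + 343 = 713
713 → 7³ + 1³ + 3³ = 343 + 1 + 27 = 371
371 → 3³ + 7³ + 1³ = 27 + 343 + 1 = 371  — 371 already appeared earlier.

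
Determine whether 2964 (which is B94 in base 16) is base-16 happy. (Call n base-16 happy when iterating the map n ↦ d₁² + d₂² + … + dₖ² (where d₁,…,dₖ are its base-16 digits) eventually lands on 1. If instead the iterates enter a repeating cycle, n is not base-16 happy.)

2964 = (11,9,4)_16 → 11² + 9² + 4² = 218
218 = (13,10)_16 → 13² + 10² = 269
269 = (1,0,13)_16 → 1² + 0² + 13² = 170
170 = (10,10)_16 → 10² + 10² = 200
200 = (12,8)_16 → 12² + 8² = 208
208 = (13,0)_16 → 13² + 0² = 169
169 = (10,9)_16 → 10² + 9² = 181
181 = (11,5)_16 → 11² + 5² = 146
146 = (9,2)_16 → 9² + 2² = 85
85 = (5,5)_16 → 5² + 5² = 50
50 = (3,2)_16 → 3² + 2² = 13
13 = (13)_16 → 13² = 169  — 169 already seen; the sequence cycles without reaching 1.

not base-16 happy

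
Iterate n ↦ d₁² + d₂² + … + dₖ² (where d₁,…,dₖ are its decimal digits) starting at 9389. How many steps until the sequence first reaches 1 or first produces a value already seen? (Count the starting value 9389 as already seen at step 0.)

12

9389 → 9² + 3² + 8² + 9² = 235
235 → 2² + 3² + 5² = 38
38 → 3² + 8² = 73
73 → 7² + 3² = 58
58 → 5² + 8² = 89
89 → 8² + 9² = 145
145 → 1² + 4² + 5² = 42
42 → 4² + 2² = 20
20 → 2² + 0² = 4
4 → 4² = 16
16 → 1² + 6² = 37
37 → 3² + 7² = 58  — 58 repeats.
That took 12 steps.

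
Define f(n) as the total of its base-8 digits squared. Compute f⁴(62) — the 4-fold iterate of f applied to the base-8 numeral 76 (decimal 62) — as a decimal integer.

50

62 = (7,6)_8 → 7² + 6² = 49 + 36 = 85
85 = (1,2,5)_8 → 1² + 2² + 5² = 1 + 4 + 25 = 30
30 = (3,6)_8 → 3² + 6² = 9 + 36 = 45
45 = (5,5)_8 → 5² + 5² = 25 + 25 = 50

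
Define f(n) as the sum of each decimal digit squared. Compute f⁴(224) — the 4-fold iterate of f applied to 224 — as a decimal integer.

16

224 → 24
24 → 20
20 → 4
4 → 16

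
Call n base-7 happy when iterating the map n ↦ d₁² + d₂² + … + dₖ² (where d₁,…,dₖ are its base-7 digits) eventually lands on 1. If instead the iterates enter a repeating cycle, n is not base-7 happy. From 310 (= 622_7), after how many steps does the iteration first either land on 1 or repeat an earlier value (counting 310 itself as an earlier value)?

8

310 = (6,2,2)_7 → 44
44 = (6,2)_7 → 40
40 = (5,5)_7 → 50
50 = (1,0,1)_7 → 2
2 = (2)_7 → 4
4 = (4)_7 → 16
16 = (2,2)_7 → 8
8 = (1,1)_7 → 2  — 2 repeats.
That took 8 steps.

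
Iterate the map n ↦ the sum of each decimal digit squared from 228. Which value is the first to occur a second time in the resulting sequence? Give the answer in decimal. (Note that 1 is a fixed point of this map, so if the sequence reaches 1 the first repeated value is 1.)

228 → 2² + 2² + 8² = 72
72 → 7² + 2² = 53
53 → 5² + 3² = 34
34 → 3² + 4² = 25
25 → 2² + 5² = 29
29 → 2² + 9² = 85
85 → 8² + 5² = 89
89 → 8² + 9² = 145
145 → 1² + 4² + 5² = 42
42 → 4² + 2² = 20
20 → 2² + 0² = 4
4 → 4² = 16
16 → 1² + 6² = 37
37 → 3² + 7² = 58
58 → 5² + 8² = 89  — 89 already appeared earlier.

89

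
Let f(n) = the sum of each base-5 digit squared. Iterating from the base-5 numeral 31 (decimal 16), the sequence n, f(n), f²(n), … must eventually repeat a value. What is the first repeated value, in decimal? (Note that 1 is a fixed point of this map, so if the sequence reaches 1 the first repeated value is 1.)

16

16 = (3,1)_5 → 3² + 1² = 9 + 1 = 10
10 = (2,0)_5 → 2² + 0² = 4 + 0 = 4
4 = (4)_5 → 4² = 16  — 16 already appeared earlier.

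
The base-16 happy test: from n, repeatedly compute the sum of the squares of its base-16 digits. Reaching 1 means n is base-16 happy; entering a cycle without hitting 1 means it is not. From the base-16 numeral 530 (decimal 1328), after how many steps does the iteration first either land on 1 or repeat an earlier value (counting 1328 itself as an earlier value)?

1328 = (5,3,0)_16 → 5² + 3² + 0² = 34
34 = (2,2)_16 → 2² + 2² = 8
8 = (8)_16 → 8² = 64
64 = (4,0)_16 → 4² + 0² = 16
16 = (1,0)_16 → 1² + 0² = 1  — reached 1.
That took 5 steps.

5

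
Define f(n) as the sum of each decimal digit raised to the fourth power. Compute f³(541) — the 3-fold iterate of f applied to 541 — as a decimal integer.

541 → 882
882 → 8208
8208 → 8208

8208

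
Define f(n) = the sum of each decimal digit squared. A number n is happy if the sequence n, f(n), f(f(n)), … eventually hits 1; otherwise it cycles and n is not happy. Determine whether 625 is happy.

not happy

625 → 6² + 2² + 5² = 36 + 4 + 25 = 65
65 → 6² + 5² = 36 + 25 = 61
61 → 6² + 1² = 36 + 1 = 37
37 → 3² + 7² = 9 + 49 = 58
58 → 5² + 8² = 25 + 64 = 89
89 → 8² + 9² = 64 + 81 = 145
145 → 1² + 4² + 5² = 1 + 16 + 25 = 42
42 → 4² + 2² = 16 + 4 = 20
20 → 2² + 0² = 4 + 0 = 4
4 → 4² = 16
16 → 1² + 6² = 1 + 36 = 37  — 37 already seen; the sequence cycles without reaching 1.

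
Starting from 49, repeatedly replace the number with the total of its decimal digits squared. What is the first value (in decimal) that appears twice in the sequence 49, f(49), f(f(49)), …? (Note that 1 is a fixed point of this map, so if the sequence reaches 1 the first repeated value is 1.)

49 → 4² + 9² = 97
97 → 9² + 7² = 130
130 → 1² + 3² + 0² = 10
10 → 1² + 0² = 1  — reached the fixed point 1.
1 → 1, so 1 is the first repeated value.

1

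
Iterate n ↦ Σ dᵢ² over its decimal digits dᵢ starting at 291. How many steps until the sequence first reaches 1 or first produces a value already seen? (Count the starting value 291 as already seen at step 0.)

291 → 86
86 → 100
100 → 1  — reached 1.
That took 3 steps.

3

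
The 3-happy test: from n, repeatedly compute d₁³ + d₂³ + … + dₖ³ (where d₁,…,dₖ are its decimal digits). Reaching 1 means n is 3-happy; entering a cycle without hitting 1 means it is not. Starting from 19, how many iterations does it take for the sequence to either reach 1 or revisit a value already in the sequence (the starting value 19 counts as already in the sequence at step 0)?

19 → 1³ + 9³ = 1 + 729 = 730
730 → 7³ + 3³ + 0³ = 343 + 27 + 0 = 370
370 → 3³ + 7³ + 0³ = 27 + 343 + 0 = 370  — 370 repeats.
That took 3 steps.

3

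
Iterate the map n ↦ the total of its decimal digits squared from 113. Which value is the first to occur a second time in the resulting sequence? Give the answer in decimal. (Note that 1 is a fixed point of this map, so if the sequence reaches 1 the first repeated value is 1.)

4

113 → 1² + 1² + 3² = 1 + 1 + 9 = 11
11 → 1² + 1² = 1 + 1 = 2
2 → 2² = 4
4 → 4² = 16
16 → 1² + 6² = 1 + 36 = 37
37 → 3² + 7² = 9 + 49 = 58
58 → 5² + 8² = 25 + 64 = 89
89 → 8² + 9² = 64 + 81 = 145
145 → 1² + 4² + 5² = 1 + 16 + 25 = 42
42 → 4² + 2² = 16 + 4 = 20
20 → 2² + 0² = 4 + 0 = 4  — 4 already appeared earlier.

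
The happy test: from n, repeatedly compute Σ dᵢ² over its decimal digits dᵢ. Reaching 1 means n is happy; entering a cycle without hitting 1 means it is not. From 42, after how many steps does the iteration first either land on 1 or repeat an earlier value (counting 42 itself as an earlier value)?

8

42 → 4² + 2² = 16 + 4 = 20
20 → 2² + 0² = 4 + 0 = 4
4 → 4² = 16
16 → 1² + 6² = 1 + 36 = 37
37 → 3² + 7² = 9 + 49 = 58
58 → 5² + 8² = 25 + 64 = 89
89 → 8² + 9² = 64 + 81 = 145
145 → 1² + 4² + 5² = 1 + 16 + 25 = 42  — 42 repeats.
That took 8 steps.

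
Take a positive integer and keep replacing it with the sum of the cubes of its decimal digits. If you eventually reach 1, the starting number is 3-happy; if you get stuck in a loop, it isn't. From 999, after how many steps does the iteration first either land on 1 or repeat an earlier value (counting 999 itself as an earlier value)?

999 → 9³ + 9³ + 9³ = 2187
2187 → 2³ + 1³ + 8³ + 7³ = 864
864 → 8³ + 6³ + 4³ = 792
792 → 7³ + 9³ + 2³ = 1080
1080 → 1³ + 0³ + 8³ + 0³ = 513
513 → 5³ + 1³ + 3³ = 153
153 → 1³ + 5³ + 3³ = 153  — 153 repeats.
That took 7 steps.

7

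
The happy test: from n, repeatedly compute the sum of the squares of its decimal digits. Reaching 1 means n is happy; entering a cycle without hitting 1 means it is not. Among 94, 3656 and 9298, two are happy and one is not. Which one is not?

3656

94: 94 → 97 → 130 → 10 → 1  — reaches 1 (happy)
3656: 3656 → 106 → 37 → 58 → 89 → 145 → 42 → 20 → 4 → 16 → 37  — repeats 37 (not happy)
9298: 9298 → 230 → 13 → 10 → 1  — reaches 1 (happy)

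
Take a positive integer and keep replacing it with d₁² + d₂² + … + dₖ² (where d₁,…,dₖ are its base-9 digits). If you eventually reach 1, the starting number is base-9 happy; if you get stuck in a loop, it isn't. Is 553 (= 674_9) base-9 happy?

553 = (6,7,4)_9 → 6² + 7² + 4² = 36 + 49 + 16 = 101
101 = (1,2,2)_9 → 1² + 2² + 2² = 1 + 4 + 4 = 9
9 = (1,0)_9 → 1² + 0² = 1 + 0 = 1  — reached 1.

base-9 happy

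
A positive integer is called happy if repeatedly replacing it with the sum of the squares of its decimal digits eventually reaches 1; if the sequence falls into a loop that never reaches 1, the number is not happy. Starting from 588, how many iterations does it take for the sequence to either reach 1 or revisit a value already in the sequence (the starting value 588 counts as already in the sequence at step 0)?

15

588 → 5² + 8² + 8² = 153
153 → 1² + 5² + 3² = 35
35 → 3² + 5² = 34
34 → 3² + 4² = 25
25 → 2² + 5² = 29
29 → 2² + 9² = 85
85 → 8² + 5² = 89
89 → 8² + 9² = 145
145 → 1² + 4² + 5² = 42
42 → 4² + 2² = 20
20 → 2² + 0² = 4
4 → 4² = 16
16 → 1² + 6² = 37
37 → 3² + 7² = 58
58 → 5² + 8² = 89  — 89 repeats.
That took 15 steps.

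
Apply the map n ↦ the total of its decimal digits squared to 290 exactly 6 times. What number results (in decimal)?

290 → 2² + 9² + 0² = 4 + 81 + 0 = 85
85 → 8² + 5² = 64 + 25 = 89
89 → 8² + 9² = 64 + 81 = 145
145 → 1² + 4² + 5² = 1 + 16 + 25 = 42
42 → 4² + 2² = 16 + 4 = 20
20 → 2² + 0² = 4 + 0 = 4

4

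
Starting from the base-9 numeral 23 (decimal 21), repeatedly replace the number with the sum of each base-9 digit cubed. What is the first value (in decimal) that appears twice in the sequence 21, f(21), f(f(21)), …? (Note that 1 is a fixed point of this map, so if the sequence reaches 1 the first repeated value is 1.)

21 = (2,3)_9 → 2³ + 3³ = 8 + 27 = 35
35 = (3,8)_9 → 3³ + 8³ = 27 + 512 = 539
539 = (6,5,8)_9 → 6³ + 5³ + 8³ = 216 + 125 + 512 = 853
853 = (1,1,4,7)_9 → 1³ + 1³ + 4³ + 7³ = 1 + 1 + 64 + 343 = 409
409 = (5,0,4)_9 → 5³ + 0³ + 4³ = 125 + 0 + 64 = 189
189 = (2,3,0)_9 → 2³ + 3³ + 0³ = 8 + 27 + 0 = 35  — 35 already appeared earlier.

35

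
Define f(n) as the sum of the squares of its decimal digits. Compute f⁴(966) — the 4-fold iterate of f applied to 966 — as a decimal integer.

966 → 9² + 6² + 6² = 81 + 36 + 36 = 153
153 → 1² + 5² + 3² = 1 + 25 + 9 = 35
35 → 3² + 5² = 9 + 25 = 34
34 → 3² + 4² = 9 + 16 = 25

25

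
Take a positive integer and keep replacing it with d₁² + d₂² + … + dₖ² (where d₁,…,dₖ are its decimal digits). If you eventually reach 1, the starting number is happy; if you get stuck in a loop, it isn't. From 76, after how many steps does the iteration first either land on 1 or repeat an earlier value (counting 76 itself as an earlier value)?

76 → 7² + 6² = 85
85 → 8² + 5² = 89
89 → 8² + 9² = 145
145 → 1² + 4² + 5² = 42
42 → 4² + 2² = 20
20 → 2² + 0² = 4
4 → 4² = 16
16 → 1² + 6² = 37
37 → 3² + 7² = 58
58 → 5² + 8² = 89  — 89 repeats.
That took 10 steps.

10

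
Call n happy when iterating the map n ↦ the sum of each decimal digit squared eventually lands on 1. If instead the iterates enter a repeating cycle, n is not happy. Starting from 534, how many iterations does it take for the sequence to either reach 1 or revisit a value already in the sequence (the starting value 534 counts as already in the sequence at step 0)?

534 → 5² + 3² + 4² = 50
50 → 5² + 0² = 25
25 → 2² + 5² = 29
29 → 2² + 9² = 85
85 → 8² + 5² = 89
89 → 8² + 9² = 145
145 → 1² + 4² + 5² = 42
42 → 4² + 2² = 20
20 → 2² + 0² = 4
4 → 4² = 16
16 → 1² + 6² = 37
37 → 3² + 7² = 58
58 → 5² + 8² = 89  — 89 repeats.
That took 13 steps.

13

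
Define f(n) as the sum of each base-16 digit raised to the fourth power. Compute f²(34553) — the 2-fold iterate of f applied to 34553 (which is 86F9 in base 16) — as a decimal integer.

34553 = (8,6,15,9)_16 → 8⁴ + 6⁴ + 15⁴ + 9⁴ = 62578
62578 = (15,4,7,2)_16 → 15⁴ + 4⁴ + 7⁴ + 2⁴ = 53298

53298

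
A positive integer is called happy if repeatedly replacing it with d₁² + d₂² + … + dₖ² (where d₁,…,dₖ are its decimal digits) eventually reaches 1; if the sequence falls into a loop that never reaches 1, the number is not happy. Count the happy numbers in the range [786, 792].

786: 786 → 149 → 98 → 145 → 42 → 20 → 4 → 16 → 37 → 58 → 89 → 145  (repeats 145)
787: 787 → 162 → 41 → 17 → 50 → 25 → 29 → 85 → 89 → 145 → 42 → 20 → 4 → 16 → 37 → 58 → 89  (repeats 89)
788: 788 → 177 → 99 → 162 → 41 → 17 → 50 → 25 → 29 → 85 → 89 → 145 → 42 → 20 → 4 → 16 → 37 → 58 → 89  (repeats 89)
789: 789 → 194 → 98 → 145 → 42 → 20 → 4 → 16 → 37 → 58 → 89 → 145  (repeats 145)
790: 790 → 130 → 10 → 1  (reaches 1)
791: 791 → 131 → 11 → 2 → 4 → 16 → 37 → 58 → 89 → 145 → 42 → 20 → 4  (repeats 4)
792: 792 → 134 → 26 → 40 → 16 → 37 → 58 → 89 → 145 → 42 → 20 → 4 → 16  (repeats 16)
happy: 790

1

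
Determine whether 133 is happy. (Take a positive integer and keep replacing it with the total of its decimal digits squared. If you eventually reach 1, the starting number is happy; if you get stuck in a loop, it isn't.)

happy

133 → 1² + 3² + 3² = 19
19 → 1² + 9² = 82
82 → 8² + 2² = 68
68 → 6² + 8² = 100
100 → 1² + 0² + 0² = 1  — reached 1.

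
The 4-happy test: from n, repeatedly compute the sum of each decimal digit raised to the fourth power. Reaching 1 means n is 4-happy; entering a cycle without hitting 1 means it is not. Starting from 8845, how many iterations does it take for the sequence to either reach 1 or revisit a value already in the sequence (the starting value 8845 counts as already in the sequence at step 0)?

8845 → 8⁴ + 8⁴ + 4⁴ + 5⁴ = 4096 + 4096 + 256 + 625 = 9073
9073 → 9⁴ + 0⁴ + 7⁴ + 3⁴ = 6561 + 0 + 2401 + 81 = 9043
9043 → 9⁴ + 0⁴ + 4⁴ + 3⁴ = 6561 + 0 + 256 + 81 = 6898
6898 → 6⁴ + 8⁴ + 9⁴ + 8⁴ = 1296 + 4096 + 6561 + 4096 = 16049
16049 → 1⁴ + 6⁴ + 0⁴ + 4⁴ + 9⁴ = 1 + 1296 + 0 + 256 + 6561 = 8114
8114 → 8⁴ + 1⁴ + 1⁴ + 4⁴ = 4096 + 1 + 1 + 256 = 4354
4354 → 4⁴ + 3⁴ + 5⁴ + 4⁴ = 256 + 81 + 625 + 256 = 1218
1218 → 1⁴ + 2⁴ + 1⁴ + 8⁴ = 1 + 16 + 1 + 4096 = 4114
4114 → 4⁴ + 1⁴ + 1⁴ + 4⁴ = 256 + 1 + 1 + 256 = 514
514 → 5⁴ + 1⁴ + 4⁴ = 625 + 1 + 256 = 882
882 → 8⁴ + 8⁴ + 2⁴ = 4096 + 4096 + 16 = 8208
8208 → 8⁴ + 2⁴ + 0⁴ + 8⁴ = 4096 + 16 + 0 + 4096 = 8208  — 8208 repeats.
That took 12 steps.

12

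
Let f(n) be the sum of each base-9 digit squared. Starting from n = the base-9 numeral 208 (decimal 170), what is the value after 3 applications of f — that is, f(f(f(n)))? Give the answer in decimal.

68

170 = (2,0,8)_9 → 2² + 0² + 8² = 4 + 0 + 64 = 68
68 = (7,5)_9 → 7² + 5² = 49 + 25 = 74
74 = (8,2)_9 → 8² + 2² = 64 + 4 = 68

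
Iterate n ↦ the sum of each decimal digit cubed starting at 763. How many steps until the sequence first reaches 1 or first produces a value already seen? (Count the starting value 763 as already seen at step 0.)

8

763 → 7³ + 6³ + 3³ = 586
586 → 5³ + 8³ + 6³ = 853
853 → 8³ + 5³ + 3³ = 664
664 → 6³ + 6³ + 4³ = 496
496 → 4³ + 9³ + 6³ = 1009
1009 → 1³ + 0³ + 0³ + 9³ = 730
730 → 7³ + 3³ + 0³ = 370
370 → 3³ + 7³ + 0³ = 370  — 370 repeats.
That took 8 steps.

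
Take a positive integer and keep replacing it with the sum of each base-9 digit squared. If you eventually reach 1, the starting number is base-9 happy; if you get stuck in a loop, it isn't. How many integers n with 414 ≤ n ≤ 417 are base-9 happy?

414: 414 → 26 → 68 → 74 → 68  — not base-9 happy
415: 415 → 27 → 9 → 1  — base-9 happy
416: 416 → 30 → 18 → 4 → 16 → 50 → 50  — not base-9 happy
417: 417 → 35 → 73 → 65 → 53 → 89 → 65  — not base-9 happy
base-9 happy: 415

1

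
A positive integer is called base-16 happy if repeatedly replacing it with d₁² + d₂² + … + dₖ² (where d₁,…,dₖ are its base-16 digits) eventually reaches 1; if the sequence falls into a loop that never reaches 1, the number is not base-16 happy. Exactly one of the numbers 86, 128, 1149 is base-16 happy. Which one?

86: 86 → 61 → 178 → 125 → 218 → 269 → 170 → 200 → 208 → 169 → 181 → 146 → 85 → 50 → 13 → 169  — repeats 169 (not base-16 happy)
128: 128 → 64 → 16 → 1  — reaches 1 (base-16 happy)
1149: 1149 → 234 → 296 → 69 → 41 → 85 → 50 → 13 → 169 → 181 → 146 → 85  — repeats 85 (not base-16 happy)

128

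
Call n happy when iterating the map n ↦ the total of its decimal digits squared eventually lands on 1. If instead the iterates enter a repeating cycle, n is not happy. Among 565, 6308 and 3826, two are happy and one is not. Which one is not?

565: 565 → 86 → 100 → 1  — reaches 1 (happy)
6308: 6308 → 109 → 82 → 68 → 100 → 1  — reaches 1 (happy)
3826: 3826 → 113 → 11 → 2 → 4 → 16 → 37 → 58 → 89 → 145 → 42 → 20 → 4  — repeats 4 (not happy)

3826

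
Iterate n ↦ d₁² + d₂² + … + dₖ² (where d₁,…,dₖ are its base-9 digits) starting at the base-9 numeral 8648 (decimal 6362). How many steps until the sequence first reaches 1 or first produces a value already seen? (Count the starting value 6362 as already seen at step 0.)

5

6362 = (8,6,4,8)_9 → 180
180 = (2,2,0)_9 → 8
8 = (8)_9 → 64
64 = (7,1)_9 → 50
50 = (5,5)_9 → 50  — 50 repeats.
That took 5 steps.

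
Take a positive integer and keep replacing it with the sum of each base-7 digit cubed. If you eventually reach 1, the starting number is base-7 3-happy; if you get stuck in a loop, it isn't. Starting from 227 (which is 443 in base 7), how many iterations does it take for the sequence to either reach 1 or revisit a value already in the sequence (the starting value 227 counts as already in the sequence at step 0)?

227 = (4,4,3)_7 → 4³ + 4³ + 3³ = 64 + 64 + 27 = 155
155 = (3,1,1)_7 → 3³ + 1³ + 1³ = 27 + 1 + 1 = 29
29 = (4,1)_7 → 4³ + 1³ = 64 + 1 = 65
65 = (1,2,2)_7 → 1³ + 2³ + 2³ = 1 + 8 + 8 = 17
17 = (2,3)_7 → 2³ + 3³ = 8 + 27 = 35
35 = (5,0)_7 → 5³ + 0³ = 125 + 0 = 125
125 = (2,3,6)_7 → 2³ + 3³ + 6³ = 8 + 27 + 216 = 251
251 = (5,0,6)_7 → 5³ + 0³ + 6³ = 125 + 0 + 216 = 341
341 = (6,6,5)_7 → 6³ + 6³ + 5³ = 216 + 216 + 125 = 557
557 = (1,4,2,4)_7 → 1³ + 4³ + 2³ + 4³ = 1 + 64 + 8 + 64 = 137
137 = (2,5,4)_7 → 2³ + 5³ + 4³ = 8 + 125 + 64 = 197
197 = (4,0,1)_7 → 4³ + 0³ + 1³ = 64 + 0 + 1 = 65  — 65 repeats.
That took 12 steps.

12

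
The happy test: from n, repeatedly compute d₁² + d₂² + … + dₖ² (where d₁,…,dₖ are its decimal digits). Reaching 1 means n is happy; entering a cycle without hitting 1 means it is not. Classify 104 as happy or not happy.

104 → 17
17 → 50
50 → 25
25 → 29
29 → 85
85 → 89
89 → 145
145 → 42
42 → 20
20 → 4
4 → 16
16 → 37
37 → 58
58 → 89  — 89 already seen; the sequence cycles without reaching 1.

not happy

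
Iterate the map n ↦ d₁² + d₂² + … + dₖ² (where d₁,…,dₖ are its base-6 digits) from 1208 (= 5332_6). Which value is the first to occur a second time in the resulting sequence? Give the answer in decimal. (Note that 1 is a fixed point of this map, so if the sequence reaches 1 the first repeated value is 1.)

25

1208 = (5,3,3,2)_6 → 5² + 3² + 3² + 2² = 47
47 = (1,1,5)_6 → 1² + 1² + 5² = 27
27 = (4,3)_6 → 4² + 3² = 25
25 = (4,1)_6 → 4² + 1² = 17
17 = (2,5)_6 → 2² + 5² = 29
29 = (4,5)_6 → 4² + 5² = 41
41 = (1,0,5)_6 → 1² + 0² + 5² = 26
26 = (4,2)_6 → 4² + 2² = 20
20 = (3,2)_6 → 3² + 2² = 13
13 = (2,1)_6 → 2² + 1² = 5
5 = (5)_6 → 5² = 25  — 25 already appeared earlier.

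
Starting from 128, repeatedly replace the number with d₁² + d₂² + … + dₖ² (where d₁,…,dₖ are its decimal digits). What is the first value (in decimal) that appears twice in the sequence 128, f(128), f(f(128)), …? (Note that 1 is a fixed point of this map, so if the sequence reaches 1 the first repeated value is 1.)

128 → 1² + 2² + 8² = 1 + 4 + 64 = 69
69 → 6² + 9² = 36 + 81 = 117
117 → 1² + 1² + 7² = 1 + 1 + 49 = 51
51 → 5² + 1² = 25 + 1 = 26
26 → 2² + 6² = 4 + 36 = 40
40 → 4² + 0² = 16 + 0 = 16
16 → 1² + 6² = 1 + 36 = 37
37 → 3² + 7² = 9 + 49 = 58
58 → 5² + 8² = 25 + 64 = 89
89 → 8² + 9² = 64 + 81 = 145
145 → 1² + 4² + 5² = 1 + 16 + 25 = 42
42 → 4² + 2² = 16 + 4 = 20
20 → 2² + 0² = 4 + 0 = 4
4 → 4² = 16  — 16 already appeared earlier.

16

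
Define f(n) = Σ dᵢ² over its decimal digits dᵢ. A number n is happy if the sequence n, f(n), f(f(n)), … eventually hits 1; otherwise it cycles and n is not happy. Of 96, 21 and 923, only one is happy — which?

923

96: 96 → 117 → 51 → 26 → 40 → 16 → 37 → 58 → 89 → 145 → 42 → 20 → 4 → 16  — repeats 16 (not happy)
21: 21 → 5 → 25 → 29 → 85 → 89 → 145 → 42 → 20 → 4 → 16 → 37 → 58 → 89  — repeats 89 (not happy)
923: 923 → 94 → 97 → 130 → 10 → 1  — reaches 1 (happy)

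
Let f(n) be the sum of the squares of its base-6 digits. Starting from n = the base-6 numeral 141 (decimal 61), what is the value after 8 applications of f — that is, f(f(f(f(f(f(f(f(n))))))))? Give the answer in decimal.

20

61 = (1,4,1)_6 → 18
18 = (3,0)_6 → 9
9 = (1,3)_6 → 10
10 = (1,4)_6 → 17
17 = (2,5)_6 → 29
29 = (4,5)_6 → 41
41 = (1,0,5)_6 → 26
26 = (4,2)_6 → 20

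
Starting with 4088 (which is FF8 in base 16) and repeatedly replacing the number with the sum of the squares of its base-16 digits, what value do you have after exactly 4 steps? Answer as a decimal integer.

16

4088 = (15,15,8)_16 → 15² + 15² + 8² = 514
514 = (2,0,2)_16 → 2² + 0² + 2² = 8
8 = (8)_16 → 8² = 64
64 = (4,0)_16 → 4² + 0² = 16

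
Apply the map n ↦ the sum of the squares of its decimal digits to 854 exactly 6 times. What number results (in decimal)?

854 → 8² + 5² + 4² = 105
105 → 1² + 0² + 5² = 26
26 → 2² + 6² = 40
40 → 4² + 0² = 16
16 → 1² + 6² = 37
37 → 3² + 7² = 58

58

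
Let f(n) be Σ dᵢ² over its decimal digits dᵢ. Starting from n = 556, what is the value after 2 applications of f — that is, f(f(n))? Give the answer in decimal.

556 → 86
86 → 100

100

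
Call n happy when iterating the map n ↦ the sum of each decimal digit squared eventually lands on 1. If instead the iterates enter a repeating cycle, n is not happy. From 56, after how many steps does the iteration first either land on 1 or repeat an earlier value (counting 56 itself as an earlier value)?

10

56 → 5² + 6² = 61
61 → 6² + 1² = 37
37 → 3² + 7² = 58
58 → 5² + 8² = 89
89 → 8² + 9² = 145
145 → 1² + 4² + 5² = 42
42 → 4² + 2² = 20
20 → 2² + 0² = 4
4 → 4² = 16
16 → 1² + 6² = 37  — 37 repeats.
That took 10 steps.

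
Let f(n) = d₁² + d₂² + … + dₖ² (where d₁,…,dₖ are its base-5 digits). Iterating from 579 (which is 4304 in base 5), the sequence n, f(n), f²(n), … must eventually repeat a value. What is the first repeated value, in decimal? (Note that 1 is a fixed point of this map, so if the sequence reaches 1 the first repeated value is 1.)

1

579 = (4,3,0,4)_5 → 4² + 3² + 0² + 4² = 41
41 = (1,3,1)_5 → 1² + 3² + 1² = 11
11 = (2,1)_5 → 2² + 1² = 5
5 = (1,0)_5 → 1² + 0² = 1  — reached the fixed point 1.
1 → 1, so 1 is the first repeated value.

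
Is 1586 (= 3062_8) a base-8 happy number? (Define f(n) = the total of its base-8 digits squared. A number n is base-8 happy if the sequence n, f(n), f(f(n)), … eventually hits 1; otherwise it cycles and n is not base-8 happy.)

not base-8 happy

1586 = (3,0,6,2)_8 → 3² + 0² + 6² + 2² = 9 + 0 + 36 + 4 = 49
49 = (6,1)_8 → 6² + 1² = 36 + 1 = 37
37 = (4,5)_8 → 4² + 5² = 16 + 25 = 41
41 = (5,1)_8 → 5² + 1² = 25 + 1 = 26
26 = (3,2)_8 → 3² + 2² = 9 + 4 = 13
13 = (1,5)_8 → 1² + 5² = 1 + 25 = 26  — 26 already seen; the sequence cycles without reaching 1.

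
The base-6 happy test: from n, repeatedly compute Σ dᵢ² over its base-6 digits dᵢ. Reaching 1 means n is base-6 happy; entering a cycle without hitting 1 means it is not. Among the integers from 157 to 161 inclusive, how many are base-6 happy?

157: 157 → 21 → 18 → 9 → 10 → 17 → 29 → 41 → 26 → 20 → 13 → 5 → 25 → 17  (repeats 17)
158: 158 → 24 → 16 → 20 → 13 → 5 → 25 → 17 → 29 → 41 → 26 → 20  (repeats 20)
159: 159 → 29 → 41 → 26 → 20 → 13 → 5 → 25 → 17 → 29  (repeats 29)
160: 160 → 36 → 1  (reaches 1)
161: 161 → 45 → 11 → 26 → 20 → 13 → 5 → 25 → 17 → 29 → 41 → 26  (repeats 26)
base-6 happy: 160

1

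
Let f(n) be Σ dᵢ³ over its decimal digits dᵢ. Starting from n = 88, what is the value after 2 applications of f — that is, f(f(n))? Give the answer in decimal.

88 → 1024
1024 → 73

73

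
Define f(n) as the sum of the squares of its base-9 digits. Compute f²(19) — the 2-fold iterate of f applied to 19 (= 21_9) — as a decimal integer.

25

19 = (2,1)_9 → 2² + 1² = 4 + 1 = 5
5 = (5)_9 → 5² = 25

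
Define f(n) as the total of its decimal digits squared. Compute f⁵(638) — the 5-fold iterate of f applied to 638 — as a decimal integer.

1

638 → 6² + 3² + 8² = 36 + 9 + 64 = 109
109 → 1² + 0² + 9² = 1 + 0 + 81 = 82
82 → 8² + 2² = 64 + 4 = 68
68 → 6² + 8² = 36 + 64 = 100
100 → 1² + 0² + 0² = 1 + 0 + 0 = 1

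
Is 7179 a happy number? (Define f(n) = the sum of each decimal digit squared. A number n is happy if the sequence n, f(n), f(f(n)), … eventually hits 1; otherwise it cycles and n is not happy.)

not happy

7179 → 7² + 1² + 7² + 9² = 49 + 1 + 49 + 81 = 180
180 → 1² + 8² + 0² = 1 + 64 + 0 = 65
65 → 6² + 5² = 36 + 25 = 61
61 → 6² + 1² = 36 + 1 = 37
37 → 3² + 7² = 9 + 49 = 58
58 → 5² + 8² = 25 + 64 = 89
89 → 8² + 9² = 64 + 81 = 145
145 → 1² + 4² + 5² = 1 + 16 + 25 = 42
42 → 4² + 2² = 16 + 4 = 20
20 → 2² + 0² = 4 + 0 = 4
4 → 4² = 16
16 → 1² + 6² = 1 + 36 = 37  — 37 already seen; the sequence cycles without reaching 1.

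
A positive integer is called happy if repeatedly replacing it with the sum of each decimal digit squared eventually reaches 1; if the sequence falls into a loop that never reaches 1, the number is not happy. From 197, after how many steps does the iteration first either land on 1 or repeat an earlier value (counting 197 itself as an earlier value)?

197 → 131
131 → 11
11 → 2
2 → 4
4 → 16
16 → 37
37 → 58
58 → 89
89 → 145
145 → 42
42 → 20
20 → 4  — 4 repeats.
That took 12 steps.

12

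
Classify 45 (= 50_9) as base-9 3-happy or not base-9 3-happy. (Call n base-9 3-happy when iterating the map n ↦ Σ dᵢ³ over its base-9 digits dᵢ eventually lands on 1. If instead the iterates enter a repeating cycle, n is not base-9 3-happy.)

45 = (5,0)_9 → 125
125 = (1,4,8)_9 → 577
577 = (7,1,1)_9 → 345
345 = (4,2,3)_9 → 99
99 = (1,2,0)_9 → 9
9 = (1,0)_9 → 1  — reached 1.

base-9 3-happy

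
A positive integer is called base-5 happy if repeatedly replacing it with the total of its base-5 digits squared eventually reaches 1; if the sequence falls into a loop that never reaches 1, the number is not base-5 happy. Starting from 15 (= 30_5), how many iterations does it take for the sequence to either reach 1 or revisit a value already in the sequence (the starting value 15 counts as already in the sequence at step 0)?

15 = (3,0)_5 → 3² + 0² = 9 + 0 = 9
9 = (1,4)_5 → 1² + 4² = 1 + 16 = 17
17 = (3,2)_5 → 3² + 2² = 9 + 4 = 13
13 = (2,3)_5 → 2² + 3² = 4 + 9 = 13  — 13 repeats.
That took 4 steps.

4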